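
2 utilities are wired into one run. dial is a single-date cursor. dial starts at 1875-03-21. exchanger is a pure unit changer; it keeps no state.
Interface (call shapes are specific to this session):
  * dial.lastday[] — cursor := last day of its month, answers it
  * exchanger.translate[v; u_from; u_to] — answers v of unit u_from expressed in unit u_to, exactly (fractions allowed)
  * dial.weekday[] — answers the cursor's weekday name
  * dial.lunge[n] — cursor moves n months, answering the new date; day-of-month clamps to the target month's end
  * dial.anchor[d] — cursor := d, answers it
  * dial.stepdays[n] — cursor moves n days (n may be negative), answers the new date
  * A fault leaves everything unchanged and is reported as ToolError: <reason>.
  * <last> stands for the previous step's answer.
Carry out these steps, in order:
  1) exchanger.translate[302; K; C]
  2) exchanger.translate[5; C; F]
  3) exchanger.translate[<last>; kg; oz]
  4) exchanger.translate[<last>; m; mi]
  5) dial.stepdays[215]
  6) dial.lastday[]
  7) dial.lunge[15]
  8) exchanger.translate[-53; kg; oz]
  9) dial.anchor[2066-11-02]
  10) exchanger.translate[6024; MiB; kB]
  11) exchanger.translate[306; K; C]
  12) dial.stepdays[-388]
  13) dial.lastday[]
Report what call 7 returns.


==> exchanger.translate(v='302', u_from='K', u_to='C')
<== 577/20
==> exchanger.translate(v='5', u_from='C', u_to='F')
<== 41
==> exchanger.translate(v='<last>', u_from='kg', u_to='oz')
<== 65600000000/45359237
==> exchanger.translate(v='<last>', u_from='m', u_to='mi')
<== 512500000000/570301686801
==> dial.stepdays(n='215')
<== 1875-10-22
==> dial.lastday()
<== 1875-10-31
==> dial.lunge(n='15')
<== 1877-01-31
==> exchanger.translate(v='-53', u_from='kg', u_to='oz')
<== -84800000000/45359237
==> dial.anchor(d='2066-11-02')
<== 2066-11-02
==> exchanger.translate(v='6024', u_from='MiB', u_to='kB')
<== 789577728/125
==> exchanger.translate(v='306', u_from='K', u_to='C')
<== 657/20
==> dial.stepdays(n='-388')
<== 2065-10-10
==> dial.lastday()
<== 2065-10-31

Answer: 1877-01-31


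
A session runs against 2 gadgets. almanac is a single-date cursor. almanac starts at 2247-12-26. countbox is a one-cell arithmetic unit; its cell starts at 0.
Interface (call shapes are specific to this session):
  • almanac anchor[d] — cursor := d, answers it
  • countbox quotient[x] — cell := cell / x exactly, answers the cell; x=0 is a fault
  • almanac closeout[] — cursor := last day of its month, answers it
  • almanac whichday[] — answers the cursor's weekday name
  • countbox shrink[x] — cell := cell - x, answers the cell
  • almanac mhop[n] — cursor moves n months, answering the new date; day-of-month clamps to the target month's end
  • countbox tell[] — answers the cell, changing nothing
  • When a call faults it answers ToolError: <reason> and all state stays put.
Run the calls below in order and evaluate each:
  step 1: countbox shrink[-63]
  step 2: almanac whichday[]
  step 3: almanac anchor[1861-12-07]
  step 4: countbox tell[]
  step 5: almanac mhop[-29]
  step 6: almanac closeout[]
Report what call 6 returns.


Answer: 1859-07-31

Derivation:
Calling countbox shrink(x: -63), yielding 63.
I call almanac whichday: Sunday.
Now I run almanac anchor(d: 1861-12-07): 1861-12-07.
Using countbox tell, giving 63.
Then almanac mhop(n: -29): 1859-07-07.
I run almanac closeout(), → 1859-07-31.


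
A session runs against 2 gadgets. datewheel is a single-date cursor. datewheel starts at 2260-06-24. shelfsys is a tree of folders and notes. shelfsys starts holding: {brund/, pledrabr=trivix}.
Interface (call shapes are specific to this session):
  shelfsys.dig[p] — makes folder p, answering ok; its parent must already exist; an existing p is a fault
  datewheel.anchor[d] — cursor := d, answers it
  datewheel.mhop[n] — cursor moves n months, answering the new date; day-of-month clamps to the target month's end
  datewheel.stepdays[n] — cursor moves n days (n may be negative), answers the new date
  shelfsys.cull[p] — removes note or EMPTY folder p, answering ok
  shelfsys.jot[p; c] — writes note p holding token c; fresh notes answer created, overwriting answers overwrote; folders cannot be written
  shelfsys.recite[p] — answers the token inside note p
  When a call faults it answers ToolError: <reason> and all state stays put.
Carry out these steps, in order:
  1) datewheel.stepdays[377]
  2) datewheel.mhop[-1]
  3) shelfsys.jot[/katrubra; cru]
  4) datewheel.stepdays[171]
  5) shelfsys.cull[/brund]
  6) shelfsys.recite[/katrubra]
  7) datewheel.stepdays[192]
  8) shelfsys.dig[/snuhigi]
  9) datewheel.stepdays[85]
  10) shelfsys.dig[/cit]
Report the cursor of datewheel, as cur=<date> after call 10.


[in] datewheel.stepdays n→377
[out] 2261-07-06
[in] datewheel.mhop n→-1
[out] 2261-06-06
[in] shelfsys.jot p→/katrubra c→cru
[out] created
[in] datewheel.stepdays n→171
[out] 2261-11-24
[in] shelfsys.cull p→/brund
[out] ok
[in] shelfsys.recite p→/katrubra
[out] cru
[in] datewheel.stepdays n→192
[out] 2262-06-04
[in] shelfsys.dig p→/snuhigi
[out] ok
[in] datewheel.stepdays n→85
[out] 2262-08-28
[in] shelfsys.dig p→/cit
[out] ok

Answer: cur=2262-08-28


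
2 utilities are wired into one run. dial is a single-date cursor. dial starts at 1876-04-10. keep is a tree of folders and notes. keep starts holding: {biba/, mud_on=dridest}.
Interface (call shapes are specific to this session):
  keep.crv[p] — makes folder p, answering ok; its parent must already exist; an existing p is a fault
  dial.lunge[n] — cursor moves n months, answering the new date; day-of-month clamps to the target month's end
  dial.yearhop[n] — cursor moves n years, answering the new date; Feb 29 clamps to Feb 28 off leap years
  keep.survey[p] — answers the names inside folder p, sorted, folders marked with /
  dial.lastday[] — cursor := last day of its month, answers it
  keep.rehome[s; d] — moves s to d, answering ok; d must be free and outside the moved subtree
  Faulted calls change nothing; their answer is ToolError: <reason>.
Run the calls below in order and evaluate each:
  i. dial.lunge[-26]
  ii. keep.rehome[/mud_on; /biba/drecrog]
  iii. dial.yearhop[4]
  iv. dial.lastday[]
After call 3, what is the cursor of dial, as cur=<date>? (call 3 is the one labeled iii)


Answer: cur=1878-02-10

Derivation:
Now I run dial.lunge passing n='-26', → 1874-02-10.
I try keep.rehome passing s='/mud_on', d='/biba/drecrog', and get ok.
Using dial.yearhop passing n='4', → 1878-02-10.
I try dial.lastday, which returns 1878-02-28.


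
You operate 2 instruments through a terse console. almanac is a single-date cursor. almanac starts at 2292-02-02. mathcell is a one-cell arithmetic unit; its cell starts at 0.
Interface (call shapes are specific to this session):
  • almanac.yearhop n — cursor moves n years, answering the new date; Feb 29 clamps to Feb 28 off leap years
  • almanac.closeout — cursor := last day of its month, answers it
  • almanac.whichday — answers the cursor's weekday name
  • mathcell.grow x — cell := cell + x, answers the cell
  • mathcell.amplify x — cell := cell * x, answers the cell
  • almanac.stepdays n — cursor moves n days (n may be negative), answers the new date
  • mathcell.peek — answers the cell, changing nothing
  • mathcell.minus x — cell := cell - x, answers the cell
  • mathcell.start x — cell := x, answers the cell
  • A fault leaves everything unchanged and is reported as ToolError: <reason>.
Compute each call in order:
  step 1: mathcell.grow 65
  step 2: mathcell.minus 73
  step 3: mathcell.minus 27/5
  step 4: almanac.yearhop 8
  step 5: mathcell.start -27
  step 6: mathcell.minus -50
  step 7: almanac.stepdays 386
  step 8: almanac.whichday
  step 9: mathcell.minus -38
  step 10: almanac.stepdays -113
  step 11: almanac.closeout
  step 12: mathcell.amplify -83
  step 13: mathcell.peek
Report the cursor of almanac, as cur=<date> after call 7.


Answer: cur=2301-02-23

Derivation:
I try mathcell.grow using 65, → 65.
Now I run mathcell.minus using 73, and get -8.
I call mathcell.minus using 27/5, which returns -67/5.
I run almanac.yearhop using 8, yielding 2300-02-02.
I try mathcell.start using -27, — result: -27.
I run mathcell.minus using -50, and get 23.
Using almanac.stepdays using 386, → 2301-02-23.
Then almanac.whichday(), and get Saturday.
I invoke mathcell.minus using -38, which returns 61.
I invoke almanac.stepdays using -113, giving 2300-11-02.
Then almanac.closeout, → 2300-11-30.
Now I run mathcell.amplify using -83, → -5063.
Next I call mathcell.peek: -5063.


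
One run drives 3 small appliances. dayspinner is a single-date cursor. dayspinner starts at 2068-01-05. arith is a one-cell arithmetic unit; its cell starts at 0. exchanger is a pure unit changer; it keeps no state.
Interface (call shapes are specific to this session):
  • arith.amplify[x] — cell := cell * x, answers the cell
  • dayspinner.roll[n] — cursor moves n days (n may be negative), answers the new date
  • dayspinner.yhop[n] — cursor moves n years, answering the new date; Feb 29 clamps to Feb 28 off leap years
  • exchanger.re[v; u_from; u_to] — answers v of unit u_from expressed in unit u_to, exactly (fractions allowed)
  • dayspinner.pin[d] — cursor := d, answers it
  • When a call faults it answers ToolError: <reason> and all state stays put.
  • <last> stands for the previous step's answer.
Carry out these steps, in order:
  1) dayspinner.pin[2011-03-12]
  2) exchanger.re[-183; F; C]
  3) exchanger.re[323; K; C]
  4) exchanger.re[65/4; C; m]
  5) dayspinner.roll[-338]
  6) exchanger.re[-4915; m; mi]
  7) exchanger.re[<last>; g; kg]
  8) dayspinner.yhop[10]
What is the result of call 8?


! pin(d→2011-03-12) ~> 2011-03-12
! re(v→-183, u_from→F, u_to→C) ~> -1075/9
! re(v→323, u_from→K, u_to→C) ~> 997/20
! re(v→65/4, u_from→C, u_to→m) ~> ToolError: incompatible units
! roll(n→-338) ~> 2010-04-08
! re(v→-4915, u_from→m, u_to→mi) ~> -614375/201168
! re(v→<last>, u_from→g, u_to→kg) ~> -4915/1609344
! yhop(n→10) ~> 2020-04-08

Answer: 2020-04-08


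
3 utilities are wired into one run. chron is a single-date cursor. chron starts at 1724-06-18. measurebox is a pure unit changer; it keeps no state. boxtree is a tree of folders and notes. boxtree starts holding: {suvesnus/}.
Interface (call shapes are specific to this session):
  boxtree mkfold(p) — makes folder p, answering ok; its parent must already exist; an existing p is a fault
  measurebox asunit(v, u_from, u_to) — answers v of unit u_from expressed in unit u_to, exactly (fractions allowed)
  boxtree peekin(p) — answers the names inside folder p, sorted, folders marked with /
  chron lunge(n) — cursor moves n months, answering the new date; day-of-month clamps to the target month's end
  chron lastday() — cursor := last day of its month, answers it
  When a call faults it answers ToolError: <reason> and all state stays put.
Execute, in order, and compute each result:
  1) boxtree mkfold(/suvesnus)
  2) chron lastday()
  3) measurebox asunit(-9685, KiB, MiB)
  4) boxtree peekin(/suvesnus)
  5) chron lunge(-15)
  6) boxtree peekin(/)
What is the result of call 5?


CALL boxtree mkfold[/suvesnus]
RET  ToolError: exists
CALL chron lastday[]
RET  1724-06-30
CALL measurebox asunit[-9685; KiB; MiB]
RET  -9685/1024
CALL boxtree peekin[/suvesnus]
RET  []
CALL chron lunge[-15]
RET  1723-03-30
CALL boxtree peekin[/]
RET  [suvesnus/]

Answer: 1723-03-30


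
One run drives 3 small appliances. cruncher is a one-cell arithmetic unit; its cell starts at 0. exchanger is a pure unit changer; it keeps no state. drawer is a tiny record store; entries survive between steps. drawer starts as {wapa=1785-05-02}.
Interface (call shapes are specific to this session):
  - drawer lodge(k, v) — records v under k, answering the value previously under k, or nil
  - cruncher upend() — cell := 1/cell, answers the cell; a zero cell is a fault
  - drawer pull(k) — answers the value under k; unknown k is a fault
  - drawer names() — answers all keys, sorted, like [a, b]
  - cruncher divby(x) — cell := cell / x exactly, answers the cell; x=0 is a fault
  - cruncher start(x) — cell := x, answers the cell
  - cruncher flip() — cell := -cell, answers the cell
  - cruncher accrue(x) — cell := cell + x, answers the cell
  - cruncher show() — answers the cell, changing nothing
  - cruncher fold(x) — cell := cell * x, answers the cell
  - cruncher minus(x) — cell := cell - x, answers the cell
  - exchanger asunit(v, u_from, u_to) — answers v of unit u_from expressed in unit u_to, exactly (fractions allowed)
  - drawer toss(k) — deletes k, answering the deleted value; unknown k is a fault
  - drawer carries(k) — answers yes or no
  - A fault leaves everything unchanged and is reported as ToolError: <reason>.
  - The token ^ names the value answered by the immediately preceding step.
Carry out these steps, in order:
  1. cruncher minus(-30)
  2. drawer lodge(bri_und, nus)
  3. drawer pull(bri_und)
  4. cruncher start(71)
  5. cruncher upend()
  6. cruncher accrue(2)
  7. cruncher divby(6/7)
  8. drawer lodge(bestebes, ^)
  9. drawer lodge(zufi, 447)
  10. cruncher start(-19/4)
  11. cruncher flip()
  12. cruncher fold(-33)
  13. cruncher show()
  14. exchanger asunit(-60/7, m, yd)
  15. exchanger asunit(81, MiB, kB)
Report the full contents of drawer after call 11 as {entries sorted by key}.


Answer: {bestebes=1001/426, bri_und=nus, wapa=1785-05-02, zufi=447}

Derivation:
% cruncher minus(-30) -> 30
% drawer lodge(bri_und, nus) -> nil
% drawer pull(bri_und) -> nus
% cruncher start(71) -> 71
% cruncher upend() -> 1/71
% cruncher accrue(2) -> 143/71
% cruncher divby(6/7) -> 1001/426
% drawer lodge(bestebes, ^) -> nil
% drawer lodge(zufi, 447) -> nil
% cruncher start(-19/4) -> -19/4
% cruncher flip() -> 19/4
% cruncher fold(-33) -> -627/4
% cruncher show() -> -627/4
% exchanger asunit(-60/7, m, yd) -> -25000/2667
% exchanger asunit(81, MiB, kB) -> 10616832/125


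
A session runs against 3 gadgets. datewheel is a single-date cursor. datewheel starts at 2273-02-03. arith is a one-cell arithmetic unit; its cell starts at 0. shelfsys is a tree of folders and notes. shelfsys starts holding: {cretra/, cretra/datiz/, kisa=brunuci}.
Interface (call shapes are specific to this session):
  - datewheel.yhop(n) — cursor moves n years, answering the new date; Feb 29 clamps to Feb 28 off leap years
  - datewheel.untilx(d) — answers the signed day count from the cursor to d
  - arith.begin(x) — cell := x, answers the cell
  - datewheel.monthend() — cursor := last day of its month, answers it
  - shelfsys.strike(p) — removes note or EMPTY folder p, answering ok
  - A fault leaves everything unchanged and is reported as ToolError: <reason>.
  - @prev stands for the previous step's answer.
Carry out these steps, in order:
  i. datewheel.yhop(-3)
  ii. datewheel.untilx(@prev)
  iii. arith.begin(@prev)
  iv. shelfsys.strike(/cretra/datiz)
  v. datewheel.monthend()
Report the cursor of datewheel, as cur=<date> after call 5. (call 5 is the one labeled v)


==> datewheel.yhop(n='-3')
<== 2270-02-03
==> datewheel.untilx(d='@prev')
<== 0
==> arith.begin(x='@prev')
<== 0
==> shelfsys.strike(p='/cretra/datiz')
<== ok
==> datewheel.monthend()
<== 2270-02-28

Answer: cur=2270-02-28


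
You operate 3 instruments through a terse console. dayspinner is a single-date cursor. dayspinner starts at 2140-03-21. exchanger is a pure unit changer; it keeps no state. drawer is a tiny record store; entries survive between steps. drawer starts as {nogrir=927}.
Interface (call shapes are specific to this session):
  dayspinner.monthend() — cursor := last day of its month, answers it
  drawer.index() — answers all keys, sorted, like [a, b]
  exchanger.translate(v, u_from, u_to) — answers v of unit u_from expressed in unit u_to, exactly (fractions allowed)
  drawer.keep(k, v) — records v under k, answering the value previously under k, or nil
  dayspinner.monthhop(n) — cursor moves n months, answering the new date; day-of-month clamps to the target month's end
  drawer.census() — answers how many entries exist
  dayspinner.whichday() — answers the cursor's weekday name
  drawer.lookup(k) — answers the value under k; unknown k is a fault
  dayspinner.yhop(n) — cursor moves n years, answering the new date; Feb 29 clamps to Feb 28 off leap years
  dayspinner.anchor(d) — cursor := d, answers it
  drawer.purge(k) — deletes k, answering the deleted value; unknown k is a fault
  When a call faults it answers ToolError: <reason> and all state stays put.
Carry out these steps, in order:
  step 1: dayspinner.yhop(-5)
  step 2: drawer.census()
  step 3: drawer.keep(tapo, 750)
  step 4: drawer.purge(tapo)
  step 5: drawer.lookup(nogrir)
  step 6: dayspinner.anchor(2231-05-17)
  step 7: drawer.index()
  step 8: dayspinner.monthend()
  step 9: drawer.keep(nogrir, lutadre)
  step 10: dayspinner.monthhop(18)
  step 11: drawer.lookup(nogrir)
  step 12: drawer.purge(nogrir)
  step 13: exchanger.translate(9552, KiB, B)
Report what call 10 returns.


Answer: 2232-11-30

Derivation:
I use yhop(n='-5'), yielding 2135-03-21.
Calling census(), and observe 1.
Invoking keep(k='tapo', v='750'), and see nil.
Now I run purge(k='tapo'), → 750.
Calling lookup(k='nogrir'), and get 927.
I invoke anchor(d='2231-05-17'), → 2231-05-17.
I try index, and observe [nogrir].
I invoke monthend, and observe 2231-05-31.
I invoke keep(k='nogrir', v='lutadre'), yielding 927.
I use monthhop(n='18'), giving 2232-11-30.
I use lookup(k='nogrir'), → lutadre.
Using purge(k='nogrir'), which returns lutadre.
Next I call translate(v='9552', u_from='KiB', u_to='B'), which returns 9781248.


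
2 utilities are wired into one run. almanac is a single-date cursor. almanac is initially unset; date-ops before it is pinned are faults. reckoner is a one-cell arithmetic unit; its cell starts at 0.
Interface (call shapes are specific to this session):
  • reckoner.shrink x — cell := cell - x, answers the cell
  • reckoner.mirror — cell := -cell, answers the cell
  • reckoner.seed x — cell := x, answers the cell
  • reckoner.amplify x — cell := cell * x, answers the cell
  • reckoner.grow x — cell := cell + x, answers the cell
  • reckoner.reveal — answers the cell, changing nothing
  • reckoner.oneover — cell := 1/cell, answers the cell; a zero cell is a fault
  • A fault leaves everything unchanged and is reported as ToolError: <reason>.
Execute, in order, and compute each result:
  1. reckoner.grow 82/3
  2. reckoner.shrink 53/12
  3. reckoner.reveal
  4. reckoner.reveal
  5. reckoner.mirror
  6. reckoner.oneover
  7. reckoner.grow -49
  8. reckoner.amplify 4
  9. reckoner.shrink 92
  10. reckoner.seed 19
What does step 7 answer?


// 1. reckoner.grow(x='82/3') -> 82/3
// 2. reckoner.shrink(x='53/12') -> 275/12
// 3. reckoner.reveal() -> 275/12
// 4. reckoner.reveal() -> 275/12
// 5. reckoner.mirror() -> -275/12
// 6. reckoner.oneover() -> -12/275
// 7. reckoner.grow(x='-49') -> -13487/275
// 8. reckoner.amplify(x='4') -> -53948/275
// 9. reckoner.shrink(x='92') -> -79248/275
// 10. reckoner.seed(x='19') -> 19

Answer: -13487/275


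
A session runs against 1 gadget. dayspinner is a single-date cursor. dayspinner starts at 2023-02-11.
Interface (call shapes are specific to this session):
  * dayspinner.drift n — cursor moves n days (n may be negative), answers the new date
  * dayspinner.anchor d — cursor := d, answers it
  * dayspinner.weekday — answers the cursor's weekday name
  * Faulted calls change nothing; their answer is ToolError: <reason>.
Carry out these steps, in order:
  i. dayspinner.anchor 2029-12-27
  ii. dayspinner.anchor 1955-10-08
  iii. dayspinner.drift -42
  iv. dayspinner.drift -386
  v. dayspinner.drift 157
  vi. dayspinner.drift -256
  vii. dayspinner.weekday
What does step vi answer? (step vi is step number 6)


% dayspinner.anchor 2029-12-27
  2029-12-27
% dayspinner.anchor 1955-10-08
  1955-10-08
% dayspinner.drift -42
  1955-08-27
% dayspinner.drift -386
  1954-08-06
% dayspinner.drift 157
  1955-01-10
% dayspinner.drift -256
  1954-04-29
% dayspinner.weekday
  Thursday

Answer: 1954-04-29


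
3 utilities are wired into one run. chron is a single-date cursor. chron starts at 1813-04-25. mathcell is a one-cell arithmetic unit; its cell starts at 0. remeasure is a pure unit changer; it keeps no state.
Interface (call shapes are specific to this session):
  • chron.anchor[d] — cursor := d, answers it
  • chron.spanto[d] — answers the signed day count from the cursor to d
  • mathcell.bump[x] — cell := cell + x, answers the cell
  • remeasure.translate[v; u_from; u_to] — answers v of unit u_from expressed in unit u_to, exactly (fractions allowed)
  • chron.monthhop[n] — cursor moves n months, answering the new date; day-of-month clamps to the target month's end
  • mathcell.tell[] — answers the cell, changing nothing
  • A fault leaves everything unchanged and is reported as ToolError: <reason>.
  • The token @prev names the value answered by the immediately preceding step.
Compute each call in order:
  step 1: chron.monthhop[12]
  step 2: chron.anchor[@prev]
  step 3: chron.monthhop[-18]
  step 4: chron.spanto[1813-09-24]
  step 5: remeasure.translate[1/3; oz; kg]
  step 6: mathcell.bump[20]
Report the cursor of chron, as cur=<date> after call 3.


! 1. chron.monthhop(n=12) ~> 1814-04-25
! 2. chron.anchor(d=@prev) ~> 1814-04-25
! 3. chron.monthhop(n=-18) ~> 1812-10-25
! 4. chron.spanto(d=1813-09-24) ~> 334
! 5. remeasure.translate(v=1/3, u_from=oz, u_to=kg) ~> 45359237/4800000000
! 6. mathcell.bump(x=20) ~> 20

Answer: cur=1812-10-25


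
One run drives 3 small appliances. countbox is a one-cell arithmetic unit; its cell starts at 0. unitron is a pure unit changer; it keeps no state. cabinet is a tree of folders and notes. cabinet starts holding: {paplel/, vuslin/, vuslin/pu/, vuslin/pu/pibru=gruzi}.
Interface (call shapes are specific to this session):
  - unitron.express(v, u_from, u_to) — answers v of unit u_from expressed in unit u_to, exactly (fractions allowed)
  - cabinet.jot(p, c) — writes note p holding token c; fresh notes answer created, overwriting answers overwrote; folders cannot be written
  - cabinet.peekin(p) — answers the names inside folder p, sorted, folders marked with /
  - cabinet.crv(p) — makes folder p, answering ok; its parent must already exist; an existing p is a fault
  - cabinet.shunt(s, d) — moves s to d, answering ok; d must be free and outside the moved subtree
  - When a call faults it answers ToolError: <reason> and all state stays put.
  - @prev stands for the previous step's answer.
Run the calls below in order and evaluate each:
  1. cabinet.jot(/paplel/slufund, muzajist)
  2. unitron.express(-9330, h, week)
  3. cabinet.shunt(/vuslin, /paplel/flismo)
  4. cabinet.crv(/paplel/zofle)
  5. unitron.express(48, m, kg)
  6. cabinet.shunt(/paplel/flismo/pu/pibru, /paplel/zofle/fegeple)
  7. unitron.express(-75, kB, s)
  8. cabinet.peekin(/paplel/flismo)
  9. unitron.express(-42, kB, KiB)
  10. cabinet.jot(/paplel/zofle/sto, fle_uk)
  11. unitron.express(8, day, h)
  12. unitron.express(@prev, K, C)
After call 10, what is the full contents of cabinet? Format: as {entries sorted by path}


Answer: {paplel/, paplel/flismo/, paplel/flismo/pu/, paplel/slufund=muzajist, paplel/zofle/, paplel/zofle/fegeple=gruzi, paplel/zofle/sto=fle_uk}

Derivation:
>> cabinet.jot(/paplel/slufund, muzajist)
<< created
>> unitron.express(-9330, h, week)
<< -1555/28
>> cabinet.shunt(/vuslin, /paplel/flismo)
<< ok
>> cabinet.crv(/paplel/zofle)
<< ok
>> unitron.express(48, m, kg)
<< ToolError: incompatible units
>> cabinet.shunt(/paplel/flismo/pu/pibru, /paplel/zofle/fegeple)
<< ok
>> unitron.express(-75, kB, s)
<< ToolError: incompatible units
>> cabinet.peekin(/paplel/flismo)
<< [pu/]
>> unitron.express(-42, kB, KiB)
<< -2625/64
>> cabinet.jot(/paplel/zofle/sto, fle_uk)
<< created
>> unitron.express(8, day, h)
<< 192
>> unitron.express(@prev, K, C)
<< -1623/20


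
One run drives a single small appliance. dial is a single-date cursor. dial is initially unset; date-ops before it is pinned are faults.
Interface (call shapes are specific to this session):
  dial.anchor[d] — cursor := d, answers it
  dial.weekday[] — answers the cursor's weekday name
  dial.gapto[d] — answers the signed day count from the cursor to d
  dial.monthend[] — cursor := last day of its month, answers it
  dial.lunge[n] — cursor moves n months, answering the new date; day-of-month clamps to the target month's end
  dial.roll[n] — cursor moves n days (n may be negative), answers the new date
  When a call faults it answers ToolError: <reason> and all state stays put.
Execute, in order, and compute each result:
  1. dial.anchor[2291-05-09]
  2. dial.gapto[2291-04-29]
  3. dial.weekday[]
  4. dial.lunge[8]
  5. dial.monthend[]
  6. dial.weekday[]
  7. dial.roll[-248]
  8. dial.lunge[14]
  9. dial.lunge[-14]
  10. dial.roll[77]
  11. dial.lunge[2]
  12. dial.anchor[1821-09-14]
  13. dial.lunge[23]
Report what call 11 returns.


$ dial.anchor 2291-05-09
[out] 2291-05-09
$ dial.gapto 2291-04-29
[out] -10
$ dial.weekday
[out] Saturday
$ dial.lunge 8
[out] 2292-01-09
$ dial.monthend
[out] 2292-01-31
$ dial.weekday
[out] Sunday
$ dial.roll -248
[out] 2291-05-28
$ dial.lunge 14
[out] 2292-07-28
$ dial.lunge -14
[out] 2291-05-28
$ dial.roll 77
[out] 2291-08-13
$ dial.lunge 2
[out] 2291-10-13
$ dial.anchor 1821-09-14
[out] 1821-09-14
$ dial.lunge 23
[out] 1823-08-14

Answer: 2291-10-13


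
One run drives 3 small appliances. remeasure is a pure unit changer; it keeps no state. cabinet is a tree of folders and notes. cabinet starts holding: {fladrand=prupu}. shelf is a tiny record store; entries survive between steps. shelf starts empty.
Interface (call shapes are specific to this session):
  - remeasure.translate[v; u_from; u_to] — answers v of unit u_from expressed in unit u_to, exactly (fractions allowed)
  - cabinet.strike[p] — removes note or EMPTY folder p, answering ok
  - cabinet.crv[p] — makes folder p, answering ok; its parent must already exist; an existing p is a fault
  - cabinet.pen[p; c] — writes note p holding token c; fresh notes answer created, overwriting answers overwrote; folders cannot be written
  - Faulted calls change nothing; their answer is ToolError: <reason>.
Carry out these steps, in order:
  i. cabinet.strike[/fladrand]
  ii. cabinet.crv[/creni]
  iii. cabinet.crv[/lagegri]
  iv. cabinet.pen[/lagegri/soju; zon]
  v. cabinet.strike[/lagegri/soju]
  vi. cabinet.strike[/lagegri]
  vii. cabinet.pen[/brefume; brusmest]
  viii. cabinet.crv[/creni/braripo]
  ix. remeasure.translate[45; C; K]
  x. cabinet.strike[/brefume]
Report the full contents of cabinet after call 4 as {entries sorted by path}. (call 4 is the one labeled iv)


Step: strike[/fladrand]
Result: ok
Step: crv[/creni]
Result: ok
Step: crv[/lagegri]
Result: ok
Step: pen[/lagegri/soju; zon]
Result: created
Step: strike[/lagegri/soju]
Result: ok
Step: strike[/lagegri]
Result: ok
Step: pen[/brefume; brusmest]
Result: created
Step: crv[/creni/braripo]
Result: ok
Step: translate[45; C; K]
Result: 6363/20
Step: strike[/brefume]
Result: ok

Answer: {creni/, lagegri/, lagegri/soju=zon}


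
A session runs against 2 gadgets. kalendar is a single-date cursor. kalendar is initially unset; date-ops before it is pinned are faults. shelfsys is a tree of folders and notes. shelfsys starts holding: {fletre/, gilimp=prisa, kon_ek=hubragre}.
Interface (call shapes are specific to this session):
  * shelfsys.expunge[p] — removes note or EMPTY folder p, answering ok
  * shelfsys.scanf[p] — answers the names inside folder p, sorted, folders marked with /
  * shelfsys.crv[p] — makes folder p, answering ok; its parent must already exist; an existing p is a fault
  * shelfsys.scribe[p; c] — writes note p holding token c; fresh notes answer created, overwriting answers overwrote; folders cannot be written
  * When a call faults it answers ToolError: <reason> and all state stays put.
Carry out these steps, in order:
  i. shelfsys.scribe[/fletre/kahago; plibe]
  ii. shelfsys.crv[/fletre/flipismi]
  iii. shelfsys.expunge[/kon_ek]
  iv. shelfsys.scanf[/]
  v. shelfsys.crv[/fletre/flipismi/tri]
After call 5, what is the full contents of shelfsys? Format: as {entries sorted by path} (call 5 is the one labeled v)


Answer: {fletre/, fletre/flipismi/, fletre/flipismi/tri/, fletre/kahago=plibe, gilimp=prisa}

Derivation:
Do: scribe[p='/fletre/kahago'; c='plibe']
See: created
Do: crv[p='/fletre/flipismi']
See: ok
Do: expunge[p='/kon_ek']
See: ok
Do: scanf[p='/']
See: [fletre/, gilimp]
Do: crv[p='/fletre/flipismi/tri']
See: ok


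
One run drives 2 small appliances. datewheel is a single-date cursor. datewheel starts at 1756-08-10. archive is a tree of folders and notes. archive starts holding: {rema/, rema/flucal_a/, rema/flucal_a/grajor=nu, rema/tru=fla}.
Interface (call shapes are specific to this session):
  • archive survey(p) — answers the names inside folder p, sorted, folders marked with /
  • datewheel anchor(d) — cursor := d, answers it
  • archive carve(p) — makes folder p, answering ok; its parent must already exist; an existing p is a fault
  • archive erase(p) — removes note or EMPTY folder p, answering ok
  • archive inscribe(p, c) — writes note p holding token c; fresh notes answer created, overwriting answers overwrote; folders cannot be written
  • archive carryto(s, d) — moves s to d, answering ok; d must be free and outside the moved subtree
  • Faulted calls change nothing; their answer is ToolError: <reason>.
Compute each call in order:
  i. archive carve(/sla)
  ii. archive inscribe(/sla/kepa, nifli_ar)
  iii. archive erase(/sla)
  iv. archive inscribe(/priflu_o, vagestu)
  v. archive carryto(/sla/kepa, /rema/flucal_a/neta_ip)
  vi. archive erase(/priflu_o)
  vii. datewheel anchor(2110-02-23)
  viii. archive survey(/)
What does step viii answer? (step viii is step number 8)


I call archive carve on p=/sla, and get ok.
I run archive inscribe on p=/sla/kepa, c=nifli_ar, — result: created.
Calling archive erase on p=/sla, and get ToolError: not empty.
Using archive inscribe on p=/priflu_o, c=vagestu, → created.
Then archive carryto on s=/sla/kepa, d=/rema/flucal_a/neta_ip, yielding ok.
I try archive erase on p=/priflu_o, and see ok.
I run datewheel anchor on d=2110-02-23, giving 2110-02-23.
Then archive survey on p=/, yielding [rema/, sla/].

Answer: [rema/, sla/]


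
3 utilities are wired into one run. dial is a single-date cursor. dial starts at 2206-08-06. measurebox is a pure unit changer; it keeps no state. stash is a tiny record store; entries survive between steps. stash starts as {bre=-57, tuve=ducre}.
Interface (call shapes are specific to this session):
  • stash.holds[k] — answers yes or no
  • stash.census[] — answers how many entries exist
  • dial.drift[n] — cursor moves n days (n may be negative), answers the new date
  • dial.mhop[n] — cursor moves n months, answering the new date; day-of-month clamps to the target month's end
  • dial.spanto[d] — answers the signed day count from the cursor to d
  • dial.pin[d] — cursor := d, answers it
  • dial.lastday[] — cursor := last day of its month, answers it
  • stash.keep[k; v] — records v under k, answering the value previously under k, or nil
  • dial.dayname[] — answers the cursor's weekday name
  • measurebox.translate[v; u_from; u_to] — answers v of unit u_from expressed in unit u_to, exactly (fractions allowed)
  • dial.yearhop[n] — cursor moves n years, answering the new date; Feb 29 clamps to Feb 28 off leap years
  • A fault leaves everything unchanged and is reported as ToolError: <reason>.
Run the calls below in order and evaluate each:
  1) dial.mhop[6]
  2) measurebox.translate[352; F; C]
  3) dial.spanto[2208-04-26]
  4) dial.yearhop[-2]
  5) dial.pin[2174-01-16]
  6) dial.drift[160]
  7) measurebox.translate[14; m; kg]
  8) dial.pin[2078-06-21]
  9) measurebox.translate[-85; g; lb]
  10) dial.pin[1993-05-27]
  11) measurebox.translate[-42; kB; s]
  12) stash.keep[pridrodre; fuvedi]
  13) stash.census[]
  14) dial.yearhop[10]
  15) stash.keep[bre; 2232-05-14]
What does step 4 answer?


I use mhop on n: 6, which returns 2207-02-06.
I call translate on v: 352, u_from: F, u_to: C, and get 1600/9.
I call spanto on d: 2208-04-26, which returns 445.
Next I call yearhop on n: -2, — result: 2205-02-06.
I call pin on d: 2174-01-16, and observe 2174-01-16.
I use drift on n: 160, and see 2174-06-25.
I run translate on v: 14, u_from: m, u_to: kg, — result: ToolError: incompatible units.
I try pin on d: 2078-06-21, which returns 2078-06-21.
Now I run translate on v: -85, u_from: g, u_to: lb, and observe -8500000/45359237.
Calling pin on d: 1993-05-27, which returns 1993-05-27.
Now I run translate on v: -42, u_from: kB, u_to: s, which returns ToolError: incompatible units.
I run keep on k: pridrodre, v: fuvedi, and get nil.
I call census(): 3.
I use yearhop on n: 10, which returns 2003-05-27.
I invoke keep on k: bre, v: 2232-05-14, giving -57.

Answer: 2205-02-06


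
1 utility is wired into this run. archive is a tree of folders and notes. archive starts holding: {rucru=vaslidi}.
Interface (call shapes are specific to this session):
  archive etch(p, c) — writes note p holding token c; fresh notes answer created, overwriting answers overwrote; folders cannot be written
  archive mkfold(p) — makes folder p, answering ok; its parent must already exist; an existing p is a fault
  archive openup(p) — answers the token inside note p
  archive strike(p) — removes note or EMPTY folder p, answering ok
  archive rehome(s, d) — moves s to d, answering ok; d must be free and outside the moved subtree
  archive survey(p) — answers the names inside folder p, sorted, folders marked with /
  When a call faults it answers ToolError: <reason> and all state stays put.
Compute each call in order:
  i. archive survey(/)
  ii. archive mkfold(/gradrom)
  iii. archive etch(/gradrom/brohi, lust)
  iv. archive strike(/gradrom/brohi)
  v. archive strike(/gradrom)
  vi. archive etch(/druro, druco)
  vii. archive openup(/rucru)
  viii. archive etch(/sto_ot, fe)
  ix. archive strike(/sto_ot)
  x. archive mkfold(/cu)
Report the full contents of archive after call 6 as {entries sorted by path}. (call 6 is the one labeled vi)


I run archive survey with p→/, giving [rucru].
Next I call archive mkfold with p→/gradrom, → ok.
I call archive etch with p→/gradrom/brohi, c→lust, and get created.
I call archive strike with p→/gradrom/brohi, → ok.
Invoking archive strike with p→/gradrom, yielding ok.
Next I call archive etch with p→/druro, c→druco, and get created.
I run archive openup with p→/rucru, and get vaslidi.
Invoking archive etch with p→/sto_ot, c→fe, → created.
Calling archive strike with p→/sto_ot, giving ok.
Next I call archive mkfold with p→/cu, and get ok.

Answer: {druro=druco, rucru=vaslidi}


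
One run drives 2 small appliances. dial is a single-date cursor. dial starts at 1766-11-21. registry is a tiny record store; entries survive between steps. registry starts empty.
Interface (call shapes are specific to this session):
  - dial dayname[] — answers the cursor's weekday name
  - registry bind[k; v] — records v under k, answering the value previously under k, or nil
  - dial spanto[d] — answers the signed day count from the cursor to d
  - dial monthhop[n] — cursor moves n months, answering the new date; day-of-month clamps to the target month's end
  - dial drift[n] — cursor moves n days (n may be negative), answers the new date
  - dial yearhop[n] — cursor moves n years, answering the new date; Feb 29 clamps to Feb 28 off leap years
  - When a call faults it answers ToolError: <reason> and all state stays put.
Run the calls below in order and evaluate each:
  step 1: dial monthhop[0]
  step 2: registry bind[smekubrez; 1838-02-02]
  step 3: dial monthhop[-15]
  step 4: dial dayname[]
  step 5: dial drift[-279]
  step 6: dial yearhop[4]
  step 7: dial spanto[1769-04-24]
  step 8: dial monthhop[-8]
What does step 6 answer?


Using dial monthhop(n→0), and observe 1766-11-21.
I run registry bind(k→smekubrez, v→1838-02-02), and observe nil.
I run dial monthhop(n→-15): 1765-08-21.
Using dial dayname, and see Wednesday.
Now I run dial drift(n→-279), giving 1764-11-15.
Now I run dial yearhop(n→4), → 1768-11-15.
Now I run dial spanto(d→1769-04-24), → 160.
Using dial monthhop(n→-8), and see 1768-03-15.

Answer: 1768-11-15


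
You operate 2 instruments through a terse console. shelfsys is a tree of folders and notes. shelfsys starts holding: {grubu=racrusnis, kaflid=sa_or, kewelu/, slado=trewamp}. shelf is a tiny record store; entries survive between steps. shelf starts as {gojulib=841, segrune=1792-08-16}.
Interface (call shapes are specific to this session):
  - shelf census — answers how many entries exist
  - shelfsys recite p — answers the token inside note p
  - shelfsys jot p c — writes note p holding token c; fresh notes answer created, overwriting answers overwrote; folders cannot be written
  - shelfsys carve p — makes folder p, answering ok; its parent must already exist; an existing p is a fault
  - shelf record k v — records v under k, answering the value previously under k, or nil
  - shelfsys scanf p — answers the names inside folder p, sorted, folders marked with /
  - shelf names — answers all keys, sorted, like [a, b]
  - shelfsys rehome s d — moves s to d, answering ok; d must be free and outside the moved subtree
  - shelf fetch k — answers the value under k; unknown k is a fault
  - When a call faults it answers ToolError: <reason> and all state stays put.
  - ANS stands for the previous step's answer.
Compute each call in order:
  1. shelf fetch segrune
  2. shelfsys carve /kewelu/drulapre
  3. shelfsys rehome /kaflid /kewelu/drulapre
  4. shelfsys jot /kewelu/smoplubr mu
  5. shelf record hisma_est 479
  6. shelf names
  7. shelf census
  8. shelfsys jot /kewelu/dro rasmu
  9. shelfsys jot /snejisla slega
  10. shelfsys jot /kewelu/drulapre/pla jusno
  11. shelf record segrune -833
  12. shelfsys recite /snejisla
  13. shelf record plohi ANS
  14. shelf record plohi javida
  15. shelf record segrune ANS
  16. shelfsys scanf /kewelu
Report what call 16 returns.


Answer: [dro, drulapre/, smoplubr]

Derivation:
·→ shelf fetch(segrune)
·← 1792-08-16
·→ shelfsys carve(/kewelu/drulapre)
·← ok
·→ shelfsys rehome(/kaflid, /kewelu/drulapre)
·← ToolError: exists
·→ shelfsys jot(/kewelu/smoplubr, mu)
·← created
·→ shelf record(hisma_est, 479)
·← nil
·→ shelf names()
·← [gojulib, hisma_est, segrune]
·→ shelf census()
·← 3
·→ shelfsys jot(/kewelu/dro, rasmu)
·← created
·→ shelfsys jot(/snejisla, slega)
·← created
·→ shelfsys jot(/kewelu/drulapre/pla, jusno)
·← created
·→ shelf record(segrune, -833)
·← 1792-08-16
·→ shelfsys recite(/snejisla)
·← slega
·→ shelf record(plohi, ANS)
·← nil
·→ shelf record(plohi, javida)
·← slega
·→ shelf record(segrune, ANS)
·← -833
·→ shelfsys scanf(/kewelu)
·← [dro, drulapre/, smoplubr]


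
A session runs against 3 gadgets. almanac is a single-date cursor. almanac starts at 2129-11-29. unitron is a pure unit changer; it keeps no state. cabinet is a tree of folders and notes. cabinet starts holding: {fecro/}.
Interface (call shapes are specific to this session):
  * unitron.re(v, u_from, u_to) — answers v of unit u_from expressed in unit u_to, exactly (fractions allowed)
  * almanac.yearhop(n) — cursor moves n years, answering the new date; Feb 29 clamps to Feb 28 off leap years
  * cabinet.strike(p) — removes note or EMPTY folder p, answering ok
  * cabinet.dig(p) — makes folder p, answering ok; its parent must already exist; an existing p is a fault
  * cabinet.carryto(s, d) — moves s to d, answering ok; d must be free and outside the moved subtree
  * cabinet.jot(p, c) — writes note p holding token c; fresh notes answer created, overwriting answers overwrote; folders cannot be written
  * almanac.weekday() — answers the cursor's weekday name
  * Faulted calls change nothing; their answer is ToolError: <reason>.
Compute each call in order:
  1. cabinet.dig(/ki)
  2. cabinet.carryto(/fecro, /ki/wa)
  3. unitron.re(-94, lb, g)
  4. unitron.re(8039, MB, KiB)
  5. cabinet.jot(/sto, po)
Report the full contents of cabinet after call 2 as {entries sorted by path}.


-> dig(p='/ki')
<- ok
-> carryto(s='/fecro', d='/ki/wa')
<- ok
-> re(v='-94', u_from='lb', u_to='g')
<- -2131884139/50000
-> re(v='8039', u_from='MB', u_to='KiB')
<- 125609375/16
-> jot(p='/sto', c='po')
<- created

Answer: {ki/, ki/wa/}
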